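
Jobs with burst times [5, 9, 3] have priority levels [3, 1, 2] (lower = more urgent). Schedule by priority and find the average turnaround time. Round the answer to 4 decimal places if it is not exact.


Sort by priority (ascending = highest first):
Order: [(1, 9), (2, 3), (3, 5)]
Completion times:
  Priority 1, burst=9, C=9
  Priority 2, burst=3, C=12
  Priority 3, burst=5, C=17
Average turnaround = 38/3 = 12.6667

12.6667


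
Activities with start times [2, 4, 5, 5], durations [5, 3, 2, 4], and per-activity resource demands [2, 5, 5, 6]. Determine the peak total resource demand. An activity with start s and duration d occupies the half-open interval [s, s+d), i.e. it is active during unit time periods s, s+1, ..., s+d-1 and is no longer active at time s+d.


Each activity i is active on [start_i, start_i + duration_i).
Compute total resource usage per time slot:
  t=0: active resources = [], total = 0
  t=1: active resources = [], total = 0
  t=2: active resources = [2], total = 2
  t=3: active resources = [2], total = 2
  t=4: active resources = [2, 5], total = 7
  t=5: active resources = [2, 5, 5, 6], total = 18
  t=6: active resources = [2, 5, 5, 6], total = 18
  t=7: active resources = [6], total = 6
  t=8: active resources = [6], total = 6
Peak resource demand = 18

18


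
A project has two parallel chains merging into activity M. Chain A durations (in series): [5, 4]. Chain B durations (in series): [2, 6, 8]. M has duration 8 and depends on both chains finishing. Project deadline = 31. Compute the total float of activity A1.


Forward pass: ES(A1) = sum of predecessors on chain A = 0
EF = ES + duration = 0 + 5 = 5
Backward pass: LF(M) = deadline = 31; LS(M) = 31 - 8 = 23
LF(A1) = LS(M) - sum(successors on chain A) = 23 - 4 = 19
LS = LF - duration = 19 - 5 = 14
Total float = LS - ES = 14 - 0 = 14

14


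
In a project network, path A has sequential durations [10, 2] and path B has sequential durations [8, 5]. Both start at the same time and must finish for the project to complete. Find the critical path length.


Path A total = 10 + 2 = 12
Path B total = 8 + 5 = 13
Critical path = longest path = max(12, 13) = 13

13


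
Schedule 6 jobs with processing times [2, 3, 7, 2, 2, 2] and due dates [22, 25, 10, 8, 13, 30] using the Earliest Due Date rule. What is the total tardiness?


Sort by due date (EDD order): [(2, 8), (7, 10), (2, 13), (2, 22), (3, 25), (2, 30)]
Compute completion times and tardiness:
  Job 1: p=2, d=8, C=2, tardiness=max(0,2-8)=0
  Job 2: p=7, d=10, C=9, tardiness=max(0,9-10)=0
  Job 3: p=2, d=13, C=11, tardiness=max(0,11-13)=0
  Job 4: p=2, d=22, C=13, tardiness=max(0,13-22)=0
  Job 5: p=3, d=25, C=16, tardiness=max(0,16-25)=0
  Job 6: p=2, d=30, C=18, tardiness=max(0,18-30)=0
Total tardiness = 0

0


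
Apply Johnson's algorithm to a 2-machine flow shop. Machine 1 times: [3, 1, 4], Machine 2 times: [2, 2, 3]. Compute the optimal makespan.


Apply Johnson's rule:
  Group 1 (a <= b): [(2, 1, 2)]
  Group 2 (a > b): [(3, 4, 3), (1, 3, 2)]
Optimal job order: [2, 3, 1]
Schedule:
  Job 2: M1 done at 1, M2 done at 3
  Job 3: M1 done at 5, M2 done at 8
  Job 1: M1 done at 8, M2 done at 10
Makespan = 10

10


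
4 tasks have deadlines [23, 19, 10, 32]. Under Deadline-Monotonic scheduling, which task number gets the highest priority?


Sort tasks by relative deadline (ascending):
  Task 3: deadline = 10
  Task 2: deadline = 19
  Task 1: deadline = 23
  Task 4: deadline = 32
Priority order (highest first): [3, 2, 1, 4]
Highest priority task = 3

3


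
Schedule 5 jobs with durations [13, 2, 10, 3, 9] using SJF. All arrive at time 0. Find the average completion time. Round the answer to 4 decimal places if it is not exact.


SJF order (ascending): [2, 3, 9, 10, 13]
Completion times:
  Job 1: burst=2, C=2
  Job 2: burst=3, C=5
  Job 3: burst=9, C=14
  Job 4: burst=10, C=24
  Job 5: burst=13, C=37
Average completion = 82/5 = 16.4

16.4


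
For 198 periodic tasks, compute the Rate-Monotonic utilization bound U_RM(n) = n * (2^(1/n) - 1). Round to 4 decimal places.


Compute 2^(1/198) = 1.0035068781
Subtract 1: 1.0035068781 - 1 = 0.0035068781
Multiply by n: 198 * 0.0035068781 = 0.6943618638
Round to 4 dp: 0.6944

0.6944


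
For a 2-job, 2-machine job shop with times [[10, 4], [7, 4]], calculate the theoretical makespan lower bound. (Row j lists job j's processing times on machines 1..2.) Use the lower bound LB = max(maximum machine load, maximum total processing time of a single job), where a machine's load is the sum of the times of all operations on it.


Machine loads:
  Machine 1: 10 + 7 = 17
  Machine 2: 4 + 4 = 8
Max machine load = 17
Job totals:
  Job 1: 14
  Job 2: 11
Max job total = 14
Lower bound = max(17, 14) = 17

17


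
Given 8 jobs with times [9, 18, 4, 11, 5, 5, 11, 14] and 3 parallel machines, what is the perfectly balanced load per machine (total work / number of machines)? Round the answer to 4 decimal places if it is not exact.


Total processing time = 9 + 18 + 4 + 11 + 5 + 5 + 11 + 14 = 77
Number of machines = 3
Ideal balanced load = 77 / 3 = 25.6667

25.6667


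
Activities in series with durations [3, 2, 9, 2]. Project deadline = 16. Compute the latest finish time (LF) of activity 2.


LF(activity 2) = deadline - sum of successor durations
Successors: activities 3 through 4 with durations [9, 2]
Sum of successor durations = 11
LF = 16 - 11 = 5

5


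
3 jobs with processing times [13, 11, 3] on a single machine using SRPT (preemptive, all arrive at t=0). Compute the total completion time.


Since all jobs arrive at t=0, SRPT equals SPT ordering.
SPT order: [3, 11, 13]
Completion times:
  Job 1: p=3, C=3
  Job 2: p=11, C=14
  Job 3: p=13, C=27
Total completion time = 3 + 14 + 27 = 44

44


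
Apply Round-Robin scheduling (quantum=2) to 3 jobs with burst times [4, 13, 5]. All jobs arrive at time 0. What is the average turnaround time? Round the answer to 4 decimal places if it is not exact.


Time quantum = 2
Execution trace:
  J1 runs 2 units, time = 2
  J2 runs 2 units, time = 4
  J3 runs 2 units, time = 6
  J1 runs 2 units, time = 8
  J2 runs 2 units, time = 10
  J3 runs 2 units, time = 12
  J2 runs 2 units, time = 14
  J3 runs 1 units, time = 15
  J2 runs 2 units, time = 17
  J2 runs 2 units, time = 19
  J2 runs 2 units, time = 21
  J2 runs 1 units, time = 22
Finish times: [8, 22, 15]
Average turnaround = 45/3 = 15.0

15.0


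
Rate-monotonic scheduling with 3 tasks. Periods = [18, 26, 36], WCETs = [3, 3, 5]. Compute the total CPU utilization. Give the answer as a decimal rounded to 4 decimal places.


Compute individual utilizations (exact fractions):
  Task 1: C/T = 3/18 = 1/6 (approx. 0.1667)
  Task 2: C/T = 3/26 (approx. 0.1154)
  Task 3: C/T = 5/36 (approx. 0.1389)
Total utilization U = 1/6 + 3/26 + 5/36 = 197/468
Rounded to 4 decimal places: U = 0.4209
RM (Liu & Layland) bound for 3 tasks = 0.779763; compare with U = 197/468 (approx. 0.420940)
U <= bound, so schedulable by RM sufficient condition.

0.4209


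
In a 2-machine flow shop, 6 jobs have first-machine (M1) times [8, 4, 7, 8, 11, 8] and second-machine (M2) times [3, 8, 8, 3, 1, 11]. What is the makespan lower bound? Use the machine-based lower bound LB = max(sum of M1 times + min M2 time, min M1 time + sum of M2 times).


LB1 = sum(M1 times) + min(M2 times) = 46 + 1 = 47
LB2 = min(M1 times) + sum(M2 times) = 4 + 34 = 38
Lower bound = max(LB1, LB2) = max(47, 38) = 47

47


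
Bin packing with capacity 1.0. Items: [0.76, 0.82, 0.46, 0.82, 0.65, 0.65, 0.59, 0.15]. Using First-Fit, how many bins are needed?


Place items sequentially using First-Fit:
  Item 0.76 -> new Bin 1
  Item 0.82 -> new Bin 2
  Item 0.46 -> new Bin 3
  Item 0.82 -> new Bin 4
  Item 0.65 -> new Bin 5
  Item 0.65 -> new Bin 6
  Item 0.59 -> new Bin 7
  Item 0.15 -> Bin 1 (now 0.91)
Total bins used = 7

7


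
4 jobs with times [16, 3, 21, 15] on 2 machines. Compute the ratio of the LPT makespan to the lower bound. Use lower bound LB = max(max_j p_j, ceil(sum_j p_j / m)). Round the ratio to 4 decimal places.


LPT order: [21, 16, 15, 3]
Machine loads after assignment: [24, 31]
LPT makespan = 31
Lower bound = max(max_job, ceil(total/2)) = max(21, 28) = 28
Ratio = 31 / 28 = 1.1071

1.1071


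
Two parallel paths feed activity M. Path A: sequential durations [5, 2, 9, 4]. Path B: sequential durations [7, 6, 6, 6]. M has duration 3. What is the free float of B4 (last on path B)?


ES(B4) = sum of predecessors on chain B = 19
EF(B4) = ES + duration = 19 + 6 = 25
Successor of B4 is M. ES(M) = max(sum(A), sum(B)) = max(20, 25) = 25
Free float = ES(successor) - EF(current) = 25 - 25 = 0

0


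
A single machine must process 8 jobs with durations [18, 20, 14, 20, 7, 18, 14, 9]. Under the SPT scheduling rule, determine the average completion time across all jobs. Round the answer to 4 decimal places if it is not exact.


Sort jobs by processing time (SPT order): [7, 9, 14, 14, 18, 18, 20, 20]
Compute completion times sequentially:
  Job 1: processing = 7, completes at 7
  Job 2: processing = 9, completes at 16
  Job 3: processing = 14, completes at 30
  Job 4: processing = 14, completes at 44
  Job 5: processing = 18, completes at 62
  Job 6: processing = 18, completes at 80
  Job 7: processing = 20, completes at 100
  Job 8: processing = 20, completes at 120
Sum of completion times = 459
Average completion time = 459/8 = 57.375

57.375


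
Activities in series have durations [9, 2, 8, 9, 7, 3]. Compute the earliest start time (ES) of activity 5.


Activity 5 starts after activities 1 through 4 complete.
Predecessor durations: [9, 2, 8, 9]
ES = 9 + 2 + 8 + 9 = 28

28


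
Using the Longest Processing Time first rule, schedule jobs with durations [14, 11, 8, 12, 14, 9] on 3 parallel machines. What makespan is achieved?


Sort jobs in decreasing order (LPT): [14, 14, 12, 11, 9, 8]
Assign each job to the least loaded machine:
  Machine 1: jobs [14, 9], load = 23
  Machine 2: jobs [14, 8], load = 22
  Machine 3: jobs [12, 11], load = 23
Makespan = max load = 23

23


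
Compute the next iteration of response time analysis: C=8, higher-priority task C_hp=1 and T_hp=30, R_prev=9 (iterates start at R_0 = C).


R_next = C + ceil(R_prev / T_hp) * C_hp
ceil(9 / 30) = ceil(0.3) = 1
Interference = 1 * 1 = 1
R_next = 8 + 1 = 9
R_next = R_prev, so the iteration has converged (response time = 9).

9


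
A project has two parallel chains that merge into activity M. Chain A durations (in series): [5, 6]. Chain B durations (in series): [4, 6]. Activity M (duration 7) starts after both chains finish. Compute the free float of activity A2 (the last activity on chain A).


ES(A2) = sum of predecessors on chain A = 5
EF(A2) = ES + duration = 5 + 6 = 11
Successor of A2 is M. ES(M) = max(sum(A), sum(B)) = max(11, 10) = 11
Free float = ES(successor) - EF(current) = 11 - 11 = 0

0


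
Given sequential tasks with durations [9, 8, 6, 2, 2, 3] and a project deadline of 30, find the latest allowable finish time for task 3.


LF(activity 3) = deadline - sum of successor durations
Successors: activities 4 through 6 with durations [2, 2, 3]
Sum of successor durations = 7
LF = 30 - 7 = 23

23


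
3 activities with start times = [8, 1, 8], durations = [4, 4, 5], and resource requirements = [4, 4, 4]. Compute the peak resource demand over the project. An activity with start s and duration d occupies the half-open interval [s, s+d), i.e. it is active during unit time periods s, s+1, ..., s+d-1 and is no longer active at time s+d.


Each activity i is active on [start_i, start_i + duration_i).
Compute total resource usage per time slot:
  t=0: active resources = [], total = 0
  t=1: active resources = [4], total = 4
  t=2: active resources = [4], total = 4
  t=3: active resources = [4], total = 4
  t=4: active resources = [4], total = 4
  t=5: active resources = [], total = 0
  t=6: active resources = [], total = 0
  t=7: active resources = [], total = 0
  t=8: active resources = [4, 4], total = 8
  t=9: active resources = [4, 4], total = 8
  t=10: active resources = [4, 4], total = 8
  t=11: active resources = [4, 4], total = 8
  t=12: active resources = [4], total = 4
Peak resource demand = 8

8


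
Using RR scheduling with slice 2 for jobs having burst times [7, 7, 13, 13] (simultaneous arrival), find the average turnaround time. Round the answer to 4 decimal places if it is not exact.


Time quantum = 2
Execution trace:
  J1 runs 2 units, time = 2
  J2 runs 2 units, time = 4
  J3 runs 2 units, time = 6
  J4 runs 2 units, time = 8
  J1 runs 2 units, time = 10
  J2 runs 2 units, time = 12
  J3 runs 2 units, time = 14
  J4 runs 2 units, time = 16
  J1 runs 2 units, time = 18
  J2 runs 2 units, time = 20
  J3 runs 2 units, time = 22
  J4 runs 2 units, time = 24
  J1 runs 1 units, time = 25
  J2 runs 1 units, time = 26
  J3 runs 2 units, time = 28
  J4 runs 2 units, time = 30
  J3 runs 2 units, time = 32
  J4 runs 2 units, time = 34
  J3 runs 2 units, time = 36
  J4 runs 2 units, time = 38
  J3 runs 1 units, time = 39
  J4 runs 1 units, time = 40
Finish times: [25, 26, 39, 40]
Average turnaround = 130/4 = 32.5

32.5


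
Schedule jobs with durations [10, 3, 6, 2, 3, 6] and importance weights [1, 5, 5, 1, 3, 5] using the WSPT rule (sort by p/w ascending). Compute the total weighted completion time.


Compute p/w ratios and sort ascending (WSPT): [(3, 5), (3, 3), (6, 5), (6, 5), (2, 1), (10, 1)]
Compute weighted completion times:
  Job (p=3,w=5): C=3, w*C=5*3=15
  Job (p=3,w=3): C=6, w*C=3*6=18
  Job (p=6,w=5): C=12, w*C=5*12=60
  Job (p=6,w=5): C=18, w*C=5*18=90
  Job (p=2,w=1): C=20, w*C=1*20=20
  Job (p=10,w=1): C=30, w*C=1*30=30
Total weighted completion time = 233

233


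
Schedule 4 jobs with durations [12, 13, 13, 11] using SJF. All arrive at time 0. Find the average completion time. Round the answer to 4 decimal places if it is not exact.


SJF order (ascending): [11, 12, 13, 13]
Completion times:
  Job 1: burst=11, C=11
  Job 2: burst=12, C=23
  Job 3: burst=13, C=36
  Job 4: burst=13, C=49
Average completion = 119/4 = 29.75

29.75


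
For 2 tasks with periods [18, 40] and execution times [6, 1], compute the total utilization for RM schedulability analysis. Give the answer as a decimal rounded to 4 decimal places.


Compute individual utilizations (exact fractions):
  Task 1: C/T = 6/18 = 1/3 (approx. 0.3333)
  Task 2: C/T = 1/40 (approx. 0.025)
Total utilization U = 1/3 + 1/40 = 43/120
Rounded to 4 decimal places: U = 0.3583
RM (Liu & Layland) bound for 2 tasks = 0.828427; compare with U = 43/120 (approx. 0.358333)
U <= bound, so schedulable by RM sufficient condition.

0.3583


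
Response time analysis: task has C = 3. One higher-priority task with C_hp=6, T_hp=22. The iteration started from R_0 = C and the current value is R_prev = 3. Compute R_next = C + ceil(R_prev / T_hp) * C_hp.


R_next = C + ceil(R_prev / T_hp) * C_hp
ceil(3 / 22) = ceil(0.1364) = 1
Interference = 1 * 6 = 6
R_next = 3 + 6 = 9

9


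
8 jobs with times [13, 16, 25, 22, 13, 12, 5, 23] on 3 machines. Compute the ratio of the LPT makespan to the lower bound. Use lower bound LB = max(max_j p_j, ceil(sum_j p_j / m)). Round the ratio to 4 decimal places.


LPT order: [25, 23, 22, 16, 13, 13, 12, 5]
Machine loads after assignment: [43, 48, 38]
LPT makespan = 48
Lower bound = max(max_job, ceil(total/3)) = max(25, 43) = 43
Ratio = 48 / 43 = 1.1163

1.1163


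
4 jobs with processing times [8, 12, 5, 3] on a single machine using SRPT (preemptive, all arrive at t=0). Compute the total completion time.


Since all jobs arrive at t=0, SRPT equals SPT ordering.
SPT order: [3, 5, 8, 12]
Completion times:
  Job 1: p=3, C=3
  Job 2: p=5, C=8
  Job 3: p=8, C=16
  Job 4: p=12, C=28
Total completion time = 3 + 8 + 16 + 28 = 55

55


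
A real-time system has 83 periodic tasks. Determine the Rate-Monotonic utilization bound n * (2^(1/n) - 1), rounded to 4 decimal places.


Compute 2^(1/83) = 1.0083861392
Subtract 1: 1.0083861392 - 1 = 0.0083861392
Multiply by n: 83 * 0.0083861392 = 0.6960495536
Round to 4 dp: 0.6960

0.6960


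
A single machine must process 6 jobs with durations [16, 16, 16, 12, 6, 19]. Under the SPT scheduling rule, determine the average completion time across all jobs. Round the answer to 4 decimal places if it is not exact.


Sort jobs by processing time (SPT order): [6, 12, 16, 16, 16, 19]
Compute completion times sequentially:
  Job 1: processing = 6, completes at 6
  Job 2: processing = 12, completes at 18
  Job 3: processing = 16, completes at 34
  Job 4: processing = 16, completes at 50
  Job 5: processing = 16, completes at 66
  Job 6: processing = 19, completes at 85
Sum of completion times = 259
Average completion time = 259/6 = 43.1667

43.1667


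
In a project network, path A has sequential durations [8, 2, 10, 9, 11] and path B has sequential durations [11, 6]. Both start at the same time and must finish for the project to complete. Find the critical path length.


Path A total = 8 + 2 + 10 + 9 + 11 = 40
Path B total = 11 + 6 = 17
Critical path = longest path = max(40, 17) = 40

40


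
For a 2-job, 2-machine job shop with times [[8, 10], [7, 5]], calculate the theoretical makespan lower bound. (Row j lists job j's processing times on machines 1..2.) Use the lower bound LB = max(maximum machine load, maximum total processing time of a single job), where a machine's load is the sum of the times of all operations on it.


Machine loads:
  Machine 1: 8 + 7 = 15
  Machine 2: 10 + 5 = 15
Max machine load = 15
Job totals:
  Job 1: 18
  Job 2: 12
Max job total = 18
Lower bound = max(15, 18) = 18

18


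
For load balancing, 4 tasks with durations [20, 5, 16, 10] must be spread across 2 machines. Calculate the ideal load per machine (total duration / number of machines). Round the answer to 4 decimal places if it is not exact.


Total processing time = 20 + 5 + 16 + 10 = 51
Number of machines = 2
Ideal balanced load = 51 / 2 = 25.5

25.5


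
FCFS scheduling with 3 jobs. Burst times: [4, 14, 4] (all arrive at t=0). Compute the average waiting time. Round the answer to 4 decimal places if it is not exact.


FCFS order (as given): [4, 14, 4]
Waiting times:
  Job 1: wait = 0
  Job 2: wait = 4
  Job 3: wait = 18
Sum of waiting times = 22
Average waiting time = 22/3 = 7.3333

7.3333


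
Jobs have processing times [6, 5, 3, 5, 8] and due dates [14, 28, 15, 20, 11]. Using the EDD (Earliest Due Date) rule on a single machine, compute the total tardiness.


Sort by due date (EDD order): [(8, 11), (6, 14), (3, 15), (5, 20), (5, 28)]
Compute completion times and tardiness:
  Job 1: p=8, d=11, C=8, tardiness=max(0,8-11)=0
  Job 2: p=6, d=14, C=14, tardiness=max(0,14-14)=0
  Job 3: p=3, d=15, C=17, tardiness=max(0,17-15)=2
  Job 4: p=5, d=20, C=22, tardiness=max(0,22-20)=2
  Job 5: p=5, d=28, C=27, tardiness=max(0,27-28)=0
Total tardiness = 4

4


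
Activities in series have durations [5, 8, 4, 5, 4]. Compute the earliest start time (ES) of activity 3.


Activity 3 starts after activities 1 through 2 complete.
Predecessor durations: [5, 8]
ES = 5 + 8 = 13

13


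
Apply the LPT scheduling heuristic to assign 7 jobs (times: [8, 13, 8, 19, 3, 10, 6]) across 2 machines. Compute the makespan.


Sort jobs in decreasing order (LPT): [19, 13, 10, 8, 8, 6, 3]
Assign each job to the least loaded machine:
  Machine 1: jobs [19, 8, 6], load = 33
  Machine 2: jobs [13, 10, 8, 3], load = 34
Makespan = max load = 34

34


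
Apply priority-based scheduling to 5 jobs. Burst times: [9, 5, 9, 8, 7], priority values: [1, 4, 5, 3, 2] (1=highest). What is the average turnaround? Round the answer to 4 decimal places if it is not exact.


Sort by priority (ascending = highest first):
Order: [(1, 9), (2, 7), (3, 8), (4, 5), (5, 9)]
Completion times:
  Priority 1, burst=9, C=9
  Priority 2, burst=7, C=16
  Priority 3, burst=8, C=24
  Priority 4, burst=5, C=29
  Priority 5, burst=9, C=38
Average turnaround = 116/5 = 23.2

23.2


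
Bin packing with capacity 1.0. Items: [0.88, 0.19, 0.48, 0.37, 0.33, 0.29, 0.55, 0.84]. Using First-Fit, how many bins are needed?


Place items sequentially using First-Fit:
  Item 0.88 -> new Bin 1
  Item 0.19 -> new Bin 2
  Item 0.48 -> Bin 2 (now 0.67)
  Item 0.37 -> new Bin 3
  Item 0.33 -> Bin 2 (now 1.0)
  Item 0.29 -> Bin 3 (now 0.66)
  Item 0.55 -> new Bin 4
  Item 0.84 -> new Bin 5
Total bins used = 5

5


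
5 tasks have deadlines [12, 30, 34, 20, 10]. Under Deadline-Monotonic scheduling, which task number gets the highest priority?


Sort tasks by relative deadline (ascending):
  Task 5: deadline = 10
  Task 1: deadline = 12
  Task 4: deadline = 20
  Task 2: deadline = 30
  Task 3: deadline = 34
Priority order (highest first): [5, 1, 4, 2, 3]
Highest priority task = 5

5


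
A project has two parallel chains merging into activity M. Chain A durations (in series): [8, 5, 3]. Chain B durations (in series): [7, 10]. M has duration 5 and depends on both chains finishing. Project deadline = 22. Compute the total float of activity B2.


Forward pass: ES(B2) = sum of predecessors on chain B = 7
EF = ES + duration = 7 + 10 = 17
Backward pass: LF(M) = deadline = 22; LS(M) = 22 - 5 = 17
LF(B2) = LS(M) - sum(successors on chain B) = 17 - 0 = 17
LS = LF - duration = 17 - 10 = 7
Total float = LS - ES = 7 - 7 = 0

0


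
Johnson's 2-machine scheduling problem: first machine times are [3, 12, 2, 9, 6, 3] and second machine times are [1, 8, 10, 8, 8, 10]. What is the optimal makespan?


Apply Johnson's rule:
  Group 1 (a <= b): [(3, 2, 10), (6, 3, 10), (5, 6, 8)]
  Group 2 (a > b): [(2, 12, 8), (4, 9, 8), (1, 3, 1)]
Optimal job order: [3, 6, 5, 2, 4, 1]
Schedule:
  Job 3: M1 done at 2, M2 done at 12
  Job 6: M1 done at 5, M2 done at 22
  Job 5: M1 done at 11, M2 done at 30
  Job 2: M1 done at 23, M2 done at 38
  Job 4: M1 done at 32, M2 done at 46
  Job 1: M1 done at 35, M2 done at 47
Makespan = 47

47


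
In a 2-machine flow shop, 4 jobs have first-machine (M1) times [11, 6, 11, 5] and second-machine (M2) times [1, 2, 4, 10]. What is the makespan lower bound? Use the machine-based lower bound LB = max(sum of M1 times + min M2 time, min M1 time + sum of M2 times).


LB1 = sum(M1 times) + min(M2 times) = 33 + 1 = 34
LB2 = min(M1 times) + sum(M2 times) = 5 + 17 = 22
Lower bound = max(LB1, LB2) = max(34, 22) = 34

34


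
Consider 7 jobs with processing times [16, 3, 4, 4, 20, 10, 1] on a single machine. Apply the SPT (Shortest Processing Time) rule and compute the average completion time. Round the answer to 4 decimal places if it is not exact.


Sort jobs by processing time (SPT order): [1, 3, 4, 4, 10, 16, 20]
Compute completion times sequentially:
  Job 1: processing = 1, completes at 1
  Job 2: processing = 3, completes at 4
  Job 3: processing = 4, completes at 8
  Job 4: processing = 4, completes at 12
  Job 5: processing = 10, completes at 22
  Job 6: processing = 16, completes at 38
  Job 7: processing = 20, completes at 58
Sum of completion times = 143
Average completion time = 143/7 = 20.4286

20.4286


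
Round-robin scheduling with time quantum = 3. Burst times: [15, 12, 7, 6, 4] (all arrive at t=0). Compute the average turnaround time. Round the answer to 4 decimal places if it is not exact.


Time quantum = 3
Execution trace:
  J1 runs 3 units, time = 3
  J2 runs 3 units, time = 6
  J3 runs 3 units, time = 9
  J4 runs 3 units, time = 12
  J5 runs 3 units, time = 15
  J1 runs 3 units, time = 18
  J2 runs 3 units, time = 21
  J3 runs 3 units, time = 24
  J4 runs 3 units, time = 27
  J5 runs 1 units, time = 28
  J1 runs 3 units, time = 31
  J2 runs 3 units, time = 34
  J3 runs 1 units, time = 35
  J1 runs 3 units, time = 38
  J2 runs 3 units, time = 41
  J1 runs 3 units, time = 44
Finish times: [44, 41, 35, 27, 28]
Average turnaround = 175/5 = 35.0

35.0


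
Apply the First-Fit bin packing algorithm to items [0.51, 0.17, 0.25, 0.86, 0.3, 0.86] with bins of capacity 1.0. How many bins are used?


Place items sequentially using First-Fit:
  Item 0.51 -> new Bin 1
  Item 0.17 -> Bin 1 (now 0.68)
  Item 0.25 -> Bin 1 (now 0.93)
  Item 0.86 -> new Bin 2
  Item 0.3 -> new Bin 3
  Item 0.86 -> new Bin 4
Total bins used = 4

4


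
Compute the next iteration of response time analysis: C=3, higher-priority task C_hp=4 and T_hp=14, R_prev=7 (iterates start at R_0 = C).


R_next = C + ceil(R_prev / T_hp) * C_hp
ceil(7 / 14) = ceil(0.5) = 1
Interference = 1 * 4 = 4
R_next = 3 + 4 = 7
R_next = R_prev, so the iteration has converged (response time = 7).

7


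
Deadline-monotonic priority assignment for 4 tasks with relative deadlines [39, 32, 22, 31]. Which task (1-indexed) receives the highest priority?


Sort tasks by relative deadline (ascending):
  Task 3: deadline = 22
  Task 4: deadline = 31
  Task 2: deadline = 32
  Task 1: deadline = 39
Priority order (highest first): [3, 4, 2, 1]
Highest priority task = 3

3


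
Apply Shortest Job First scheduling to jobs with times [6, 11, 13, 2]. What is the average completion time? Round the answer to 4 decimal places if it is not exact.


SJF order (ascending): [2, 6, 11, 13]
Completion times:
  Job 1: burst=2, C=2
  Job 2: burst=6, C=8
  Job 3: burst=11, C=19
  Job 4: burst=13, C=32
Average completion = 61/4 = 15.25

15.25


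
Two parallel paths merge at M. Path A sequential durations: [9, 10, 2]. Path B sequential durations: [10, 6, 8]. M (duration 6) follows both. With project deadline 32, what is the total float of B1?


Forward pass: ES(B1) = sum of predecessors on chain B = 0
EF = ES + duration = 0 + 10 = 10
Backward pass: LF(M) = deadline = 32; LS(M) = 32 - 6 = 26
LF(B1) = LS(M) - sum(successors on chain B) = 26 - 14 = 12
LS = LF - duration = 12 - 10 = 2
Total float = LS - ES = 2 - 0 = 2

2


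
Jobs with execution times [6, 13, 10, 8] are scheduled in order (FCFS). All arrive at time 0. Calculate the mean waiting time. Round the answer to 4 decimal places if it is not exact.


FCFS order (as given): [6, 13, 10, 8]
Waiting times:
  Job 1: wait = 0
  Job 2: wait = 6
  Job 3: wait = 19
  Job 4: wait = 29
Sum of waiting times = 54
Average waiting time = 54/4 = 13.5

13.5


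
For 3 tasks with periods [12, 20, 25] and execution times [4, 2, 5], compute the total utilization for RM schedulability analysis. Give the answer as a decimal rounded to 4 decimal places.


Compute individual utilizations (exact fractions):
  Task 1: C/T = 4/12 = 1/3 (approx. 0.3333)
  Task 2: C/T = 2/20 = 1/10 (approx. 0.1)
  Task 3: C/T = 5/25 = 1/5 (approx. 0.2)
Total utilization U = 1/3 + 1/10 + 1/5 = 19/30
Rounded to 4 decimal places: U = 0.6333
RM (Liu & Layland) bound for 3 tasks = 0.779763; compare with U = 19/30 (approx. 0.633333)
U <= bound, so schedulable by RM sufficient condition.

0.6333


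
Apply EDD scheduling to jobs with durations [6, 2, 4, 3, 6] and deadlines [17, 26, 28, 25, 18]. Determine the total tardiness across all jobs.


Sort by due date (EDD order): [(6, 17), (6, 18), (3, 25), (2, 26), (4, 28)]
Compute completion times and tardiness:
  Job 1: p=6, d=17, C=6, tardiness=max(0,6-17)=0
  Job 2: p=6, d=18, C=12, tardiness=max(0,12-18)=0
  Job 3: p=3, d=25, C=15, tardiness=max(0,15-25)=0
  Job 4: p=2, d=26, C=17, tardiness=max(0,17-26)=0
  Job 5: p=4, d=28, C=21, tardiness=max(0,21-28)=0
Total tardiness = 0

0


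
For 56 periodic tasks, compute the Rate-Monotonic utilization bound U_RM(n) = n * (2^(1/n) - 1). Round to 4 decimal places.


Compute 2^(1/56) = 1.0124545481
Subtract 1: 1.0124545481 - 1 = 0.0124545481
Multiply by n: 56 * 0.0124545481 = 0.6974546936
Round to 4 dp: 0.6975

0.6975


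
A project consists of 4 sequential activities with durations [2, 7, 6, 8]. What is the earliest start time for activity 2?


Activity 2 starts after activities 1 through 1 complete.
Predecessor durations: [2]
ES = 2 = 2

2


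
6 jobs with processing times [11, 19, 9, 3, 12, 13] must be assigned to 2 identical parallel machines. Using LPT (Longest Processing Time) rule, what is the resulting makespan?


Sort jobs in decreasing order (LPT): [19, 13, 12, 11, 9, 3]
Assign each job to the least loaded machine:
  Machine 1: jobs [19, 11, 3], load = 33
  Machine 2: jobs [13, 12, 9], load = 34
Makespan = max load = 34

34


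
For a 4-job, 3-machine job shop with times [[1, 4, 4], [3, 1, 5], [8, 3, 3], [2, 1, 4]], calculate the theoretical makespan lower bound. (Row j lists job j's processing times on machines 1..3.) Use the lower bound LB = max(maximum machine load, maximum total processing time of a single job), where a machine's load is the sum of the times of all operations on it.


Machine loads:
  Machine 1: 1 + 3 + 8 + 2 = 14
  Machine 2: 4 + 1 + 3 + 1 = 9
  Machine 3: 4 + 5 + 3 + 4 = 16
Max machine load = 16
Job totals:
  Job 1: 9
  Job 2: 9
  Job 3: 14
  Job 4: 7
Max job total = 14
Lower bound = max(16, 14) = 16

16


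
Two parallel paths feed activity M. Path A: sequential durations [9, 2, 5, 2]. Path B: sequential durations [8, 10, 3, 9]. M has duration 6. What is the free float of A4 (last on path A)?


ES(A4) = sum of predecessors on chain A = 16
EF(A4) = ES + duration = 16 + 2 = 18
Successor of A4 is M. ES(M) = max(sum(A), sum(B)) = max(18, 30) = 30
Free float = ES(successor) - EF(current) = 30 - 18 = 12

12


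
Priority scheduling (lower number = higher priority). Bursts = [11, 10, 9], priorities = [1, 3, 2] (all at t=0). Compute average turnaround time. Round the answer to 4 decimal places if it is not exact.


Sort by priority (ascending = highest first):
Order: [(1, 11), (2, 9), (3, 10)]
Completion times:
  Priority 1, burst=11, C=11
  Priority 2, burst=9, C=20
  Priority 3, burst=10, C=30
Average turnaround = 61/3 = 20.3333

20.3333


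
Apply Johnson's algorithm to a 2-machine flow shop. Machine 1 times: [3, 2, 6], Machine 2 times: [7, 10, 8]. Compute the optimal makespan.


Apply Johnson's rule:
  Group 1 (a <= b): [(2, 2, 10), (1, 3, 7), (3, 6, 8)]
  Group 2 (a > b): []
Optimal job order: [2, 1, 3]
Schedule:
  Job 2: M1 done at 2, M2 done at 12
  Job 1: M1 done at 5, M2 done at 19
  Job 3: M1 done at 11, M2 done at 27
Makespan = 27

27


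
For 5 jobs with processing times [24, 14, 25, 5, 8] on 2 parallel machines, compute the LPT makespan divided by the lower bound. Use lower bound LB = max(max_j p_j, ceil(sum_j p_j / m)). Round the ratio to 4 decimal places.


LPT order: [25, 24, 14, 8, 5]
Machine loads after assignment: [38, 38]
LPT makespan = 38
Lower bound = max(max_job, ceil(total/2)) = max(25, 38) = 38
Ratio = 38 / 38 = 1.0

1.0


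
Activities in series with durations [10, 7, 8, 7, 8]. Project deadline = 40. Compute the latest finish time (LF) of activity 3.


LF(activity 3) = deadline - sum of successor durations
Successors: activities 4 through 5 with durations [7, 8]
Sum of successor durations = 15
LF = 40 - 15 = 25

25


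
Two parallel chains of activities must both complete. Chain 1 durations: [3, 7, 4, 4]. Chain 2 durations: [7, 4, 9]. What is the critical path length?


Path A total = 3 + 7 + 4 + 4 = 18
Path B total = 7 + 4 + 9 = 20
Critical path = longest path = max(18, 20) = 20

20


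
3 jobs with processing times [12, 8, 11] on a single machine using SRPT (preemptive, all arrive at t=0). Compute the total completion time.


Since all jobs arrive at t=0, SRPT equals SPT ordering.
SPT order: [8, 11, 12]
Completion times:
  Job 1: p=8, C=8
  Job 2: p=11, C=19
  Job 3: p=12, C=31
Total completion time = 8 + 19 + 31 = 58

58


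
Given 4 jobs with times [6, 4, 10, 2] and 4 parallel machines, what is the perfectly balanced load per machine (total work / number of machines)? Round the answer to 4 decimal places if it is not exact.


Total processing time = 6 + 4 + 10 + 2 = 22
Number of machines = 4
Ideal balanced load = 22 / 4 = 5.5

5.5


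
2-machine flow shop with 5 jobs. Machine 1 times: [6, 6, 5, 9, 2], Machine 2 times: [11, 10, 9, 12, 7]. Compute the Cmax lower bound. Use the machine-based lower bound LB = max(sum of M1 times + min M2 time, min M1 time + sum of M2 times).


LB1 = sum(M1 times) + min(M2 times) = 28 + 7 = 35
LB2 = min(M1 times) + sum(M2 times) = 2 + 49 = 51
Lower bound = max(LB1, LB2) = max(35, 51) = 51

51


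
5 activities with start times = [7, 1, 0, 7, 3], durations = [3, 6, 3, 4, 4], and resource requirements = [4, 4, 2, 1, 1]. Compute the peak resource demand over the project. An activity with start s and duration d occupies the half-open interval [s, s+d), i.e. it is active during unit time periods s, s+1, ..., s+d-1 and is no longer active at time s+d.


Each activity i is active on [start_i, start_i + duration_i).
Compute total resource usage per time slot:
  t=0: active resources = [2], total = 2
  t=1: active resources = [4, 2], total = 6
  t=2: active resources = [4, 2], total = 6
  t=3: active resources = [4, 1], total = 5
  t=4: active resources = [4, 1], total = 5
  t=5: active resources = [4, 1], total = 5
  t=6: active resources = [4, 1], total = 5
  t=7: active resources = [4, 1], total = 5
  t=8: active resources = [4, 1], total = 5
  t=9: active resources = [4, 1], total = 5
  t=10: active resources = [1], total = 1
Peak resource demand = 6

6


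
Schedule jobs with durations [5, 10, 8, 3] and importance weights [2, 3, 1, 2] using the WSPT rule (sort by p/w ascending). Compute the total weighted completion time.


Compute p/w ratios and sort ascending (WSPT): [(3, 2), (5, 2), (10, 3), (8, 1)]
Compute weighted completion times:
  Job (p=3,w=2): C=3, w*C=2*3=6
  Job (p=5,w=2): C=8, w*C=2*8=16
  Job (p=10,w=3): C=18, w*C=3*18=54
  Job (p=8,w=1): C=26, w*C=1*26=26
Total weighted completion time = 102

102


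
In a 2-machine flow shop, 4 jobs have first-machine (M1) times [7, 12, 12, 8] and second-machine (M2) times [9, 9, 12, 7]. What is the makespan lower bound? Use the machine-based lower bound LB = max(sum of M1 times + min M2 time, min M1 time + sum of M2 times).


LB1 = sum(M1 times) + min(M2 times) = 39 + 7 = 46
LB2 = min(M1 times) + sum(M2 times) = 7 + 37 = 44
Lower bound = max(LB1, LB2) = max(46, 44) = 46

46


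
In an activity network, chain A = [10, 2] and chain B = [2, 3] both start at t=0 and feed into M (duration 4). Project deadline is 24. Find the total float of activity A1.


Forward pass: ES(A1) = sum of predecessors on chain A = 0
EF = ES + duration = 0 + 10 = 10
Backward pass: LF(M) = deadline = 24; LS(M) = 24 - 4 = 20
LF(A1) = LS(M) - sum(successors on chain A) = 20 - 2 = 18
LS = LF - duration = 18 - 10 = 8
Total float = LS - ES = 8 - 0 = 8

8


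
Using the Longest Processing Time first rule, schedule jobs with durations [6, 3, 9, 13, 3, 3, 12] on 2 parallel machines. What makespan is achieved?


Sort jobs in decreasing order (LPT): [13, 12, 9, 6, 3, 3, 3]
Assign each job to the least loaded machine:
  Machine 1: jobs [13, 6, 3, 3], load = 25
  Machine 2: jobs [12, 9, 3], load = 24
Makespan = max load = 25

25


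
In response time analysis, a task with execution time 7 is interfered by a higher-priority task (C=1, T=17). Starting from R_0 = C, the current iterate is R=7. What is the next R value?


R_next = C + ceil(R_prev / T_hp) * C_hp
ceil(7 / 17) = ceil(0.4118) = 1
Interference = 1 * 1 = 1
R_next = 7 + 1 = 8

8


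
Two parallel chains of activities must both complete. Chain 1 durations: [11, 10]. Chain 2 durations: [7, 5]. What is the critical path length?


Path A total = 11 + 10 = 21
Path B total = 7 + 5 = 12
Critical path = longest path = max(21, 12) = 21

21


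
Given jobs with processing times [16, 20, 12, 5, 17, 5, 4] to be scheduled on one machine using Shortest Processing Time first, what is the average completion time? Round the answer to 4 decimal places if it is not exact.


Sort jobs by processing time (SPT order): [4, 5, 5, 12, 16, 17, 20]
Compute completion times sequentially:
  Job 1: processing = 4, completes at 4
  Job 2: processing = 5, completes at 9
  Job 3: processing = 5, completes at 14
  Job 4: processing = 12, completes at 26
  Job 5: processing = 16, completes at 42
  Job 6: processing = 17, completes at 59
  Job 7: processing = 20, completes at 79
Sum of completion times = 233
Average completion time = 233/7 = 33.2857

33.2857


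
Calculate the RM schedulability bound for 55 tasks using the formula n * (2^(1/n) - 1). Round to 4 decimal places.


Compute 2^(1/55) = 1.0126824244
Subtract 1: 1.0126824244 - 1 = 0.0126824244
Multiply by n: 55 * 0.0126824244 = 0.6975333420
Round to 4 dp: 0.6975

0.6975


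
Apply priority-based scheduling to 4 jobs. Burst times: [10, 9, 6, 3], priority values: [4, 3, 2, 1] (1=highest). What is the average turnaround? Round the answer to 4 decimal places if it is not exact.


Sort by priority (ascending = highest first):
Order: [(1, 3), (2, 6), (3, 9), (4, 10)]
Completion times:
  Priority 1, burst=3, C=3
  Priority 2, burst=6, C=9
  Priority 3, burst=9, C=18
  Priority 4, burst=10, C=28
Average turnaround = 58/4 = 14.5

14.5


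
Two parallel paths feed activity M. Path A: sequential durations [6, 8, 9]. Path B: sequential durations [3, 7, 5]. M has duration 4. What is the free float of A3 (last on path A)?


ES(A3) = sum of predecessors on chain A = 14
EF(A3) = ES + duration = 14 + 9 = 23
Successor of A3 is M. ES(M) = max(sum(A), sum(B)) = max(23, 15) = 23
Free float = ES(successor) - EF(current) = 23 - 23 = 0

0


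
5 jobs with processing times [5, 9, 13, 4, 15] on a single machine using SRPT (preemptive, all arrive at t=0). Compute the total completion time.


Since all jobs arrive at t=0, SRPT equals SPT ordering.
SPT order: [4, 5, 9, 13, 15]
Completion times:
  Job 1: p=4, C=4
  Job 2: p=5, C=9
  Job 3: p=9, C=18
  Job 4: p=13, C=31
  Job 5: p=15, C=46
Total completion time = 4 + 9 + 18 + 31 + 46 = 108

108


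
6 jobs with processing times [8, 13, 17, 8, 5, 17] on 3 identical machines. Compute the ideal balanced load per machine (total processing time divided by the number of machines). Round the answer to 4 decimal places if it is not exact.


Total processing time = 8 + 13 + 17 + 8 + 5 + 17 = 68
Number of machines = 3
Ideal balanced load = 68 / 3 = 22.6667

22.6667


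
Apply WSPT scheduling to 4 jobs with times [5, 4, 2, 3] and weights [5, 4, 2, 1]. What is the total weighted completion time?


Compute p/w ratios and sort ascending (WSPT): [(5, 5), (4, 4), (2, 2), (3, 1)]
Compute weighted completion times:
  Job (p=5,w=5): C=5, w*C=5*5=25
  Job (p=4,w=4): C=9, w*C=4*9=36
  Job (p=2,w=2): C=11, w*C=2*11=22
  Job (p=3,w=1): C=14, w*C=1*14=14
Total weighted completion time = 97

97


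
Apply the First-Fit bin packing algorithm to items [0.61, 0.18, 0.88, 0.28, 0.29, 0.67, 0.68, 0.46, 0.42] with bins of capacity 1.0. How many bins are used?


Place items sequentially using First-Fit:
  Item 0.61 -> new Bin 1
  Item 0.18 -> Bin 1 (now 0.79)
  Item 0.88 -> new Bin 2
  Item 0.28 -> new Bin 3
  Item 0.29 -> Bin 3 (now 0.57)
  Item 0.67 -> new Bin 4
  Item 0.68 -> new Bin 5
  Item 0.46 -> new Bin 6
  Item 0.42 -> Bin 3 (now 0.99)
Total bins used = 6

6


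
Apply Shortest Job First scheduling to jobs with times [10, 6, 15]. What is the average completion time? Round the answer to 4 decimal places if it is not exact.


SJF order (ascending): [6, 10, 15]
Completion times:
  Job 1: burst=6, C=6
  Job 2: burst=10, C=16
  Job 3: burst=15, C=31
Average completion = 53/3 = 17.6667

17.6667


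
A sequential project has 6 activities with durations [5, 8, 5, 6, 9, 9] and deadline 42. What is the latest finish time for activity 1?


LF(activity 1) = deadline - sum of successor durations
Successors: activities 2 through 6 with durations [8, 5, 6, 9, 9]
Sum of successor durations = 37
LF = 42 - 37 = 5

5


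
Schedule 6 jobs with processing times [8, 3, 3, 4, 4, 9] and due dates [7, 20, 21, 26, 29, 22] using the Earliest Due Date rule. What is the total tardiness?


Sort by due date (EDD order): [(8, 7), (3, 20), (3, 21), (9, 22), (4, 26), (4, 29)]
Compute completion times and tardiness:
  Job 1: p=8, d=7, C=8, tardiness=max(0,8-7)=1
  Job 2: p=3, d=20, C=11, tardiness=max(0,11-20)=0
  Job 3: p=3, d=21, C=14, tardiness=max(0,14-21)=0
  Job 4: p=9, d=22, C=23, tardiness=max(0,23-22)=1
  Job 5: p=4, d=26, C=27, tardiness=max(0,27-26)=1
  Job 6: p=4, d=29, C=31, tardiness=max(0,31-29)=2
Total tardiness = 5

5
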